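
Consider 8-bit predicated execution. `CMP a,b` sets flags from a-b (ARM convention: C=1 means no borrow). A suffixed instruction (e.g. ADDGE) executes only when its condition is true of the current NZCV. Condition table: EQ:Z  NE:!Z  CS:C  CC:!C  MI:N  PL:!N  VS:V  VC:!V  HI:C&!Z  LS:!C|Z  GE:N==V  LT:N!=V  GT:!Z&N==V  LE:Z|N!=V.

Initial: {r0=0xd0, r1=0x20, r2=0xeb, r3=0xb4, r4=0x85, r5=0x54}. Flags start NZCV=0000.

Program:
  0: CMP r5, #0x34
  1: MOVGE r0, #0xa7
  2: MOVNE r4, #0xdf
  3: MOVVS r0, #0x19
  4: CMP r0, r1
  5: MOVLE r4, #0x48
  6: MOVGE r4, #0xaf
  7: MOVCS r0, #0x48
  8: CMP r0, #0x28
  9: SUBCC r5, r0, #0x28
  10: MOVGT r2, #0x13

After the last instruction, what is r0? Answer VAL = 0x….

VAL = 0x48

0: ✓ CMP  NZCV=0010
1: ✓ MOVGE  r0←0xa7
2: ✓ MOVNE  r4←0xdf
3: · MOVVS
4: ✓ CMP  NZCV=1010
5: ✓ MOVLE  r4←0x48
6: · MOVGE
7: ✓ MOVCS  r0←0x48
8: ✓ CMP  NZCV=0010
9: · SUBCC
10: ✓ MOVGT  r2←0x13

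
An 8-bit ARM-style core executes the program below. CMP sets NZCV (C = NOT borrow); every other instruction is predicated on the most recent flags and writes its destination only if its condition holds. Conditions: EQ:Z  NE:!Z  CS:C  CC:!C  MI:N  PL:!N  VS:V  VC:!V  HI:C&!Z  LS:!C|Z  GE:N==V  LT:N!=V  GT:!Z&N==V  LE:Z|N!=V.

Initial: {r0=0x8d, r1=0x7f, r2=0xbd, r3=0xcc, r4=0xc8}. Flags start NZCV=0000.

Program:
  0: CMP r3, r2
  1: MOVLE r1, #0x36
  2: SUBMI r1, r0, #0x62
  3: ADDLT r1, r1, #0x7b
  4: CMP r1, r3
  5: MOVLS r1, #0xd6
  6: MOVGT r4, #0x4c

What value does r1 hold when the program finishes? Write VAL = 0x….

0: ✓ CMP  NZCV=0010
1: · MOVLE
2: · SUBMI
3: · ADDLT
4: ✓ CMP  NZCV=1001
5: ✓ MOVLS  r1←0xd6
6: ✓ MOVGT  r4←0x4c

VAL = 0xd6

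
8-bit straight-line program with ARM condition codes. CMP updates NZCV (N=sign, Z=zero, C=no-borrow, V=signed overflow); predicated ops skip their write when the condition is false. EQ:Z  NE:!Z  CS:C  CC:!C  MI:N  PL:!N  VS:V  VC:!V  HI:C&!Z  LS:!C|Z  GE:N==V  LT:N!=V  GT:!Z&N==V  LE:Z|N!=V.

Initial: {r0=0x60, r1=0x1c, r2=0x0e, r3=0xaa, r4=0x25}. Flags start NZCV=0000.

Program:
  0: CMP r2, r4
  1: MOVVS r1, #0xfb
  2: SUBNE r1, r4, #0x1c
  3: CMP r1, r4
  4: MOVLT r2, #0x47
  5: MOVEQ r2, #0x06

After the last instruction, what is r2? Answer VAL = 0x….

0: ✓ CMP  NZCV=1000
1: · MOVVS
2: ✓ SUBNE  r1←0x09
3: ✓ CMP  NZCV=1000
4: ✓ MOVLT  r2←0x47
5: · MOVEQ

VAL = 0x47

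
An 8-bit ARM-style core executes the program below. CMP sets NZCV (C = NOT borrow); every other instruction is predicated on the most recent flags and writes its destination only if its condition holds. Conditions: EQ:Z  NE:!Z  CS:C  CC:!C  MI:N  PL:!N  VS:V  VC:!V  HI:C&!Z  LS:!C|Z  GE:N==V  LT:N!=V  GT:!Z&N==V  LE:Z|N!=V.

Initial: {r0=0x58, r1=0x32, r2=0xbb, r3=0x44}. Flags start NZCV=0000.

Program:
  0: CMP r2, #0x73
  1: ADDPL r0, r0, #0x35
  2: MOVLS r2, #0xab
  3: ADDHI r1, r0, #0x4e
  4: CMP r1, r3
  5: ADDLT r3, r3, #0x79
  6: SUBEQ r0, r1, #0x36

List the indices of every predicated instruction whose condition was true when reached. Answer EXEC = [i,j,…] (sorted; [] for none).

EXEC = [1,3,5]

[0] flags=0011 → (cmp)
[1] flags=0011 PL?T → r0=0x8d
[2] flags=0011 LS?F → skip
[3] flags=0011 HI?T → r1=0xdb
[4] flags=1010 → (cmp)
[5] flags=1010 LT?T → r3=0xbd
[6] flags=1010 EQ?F → skip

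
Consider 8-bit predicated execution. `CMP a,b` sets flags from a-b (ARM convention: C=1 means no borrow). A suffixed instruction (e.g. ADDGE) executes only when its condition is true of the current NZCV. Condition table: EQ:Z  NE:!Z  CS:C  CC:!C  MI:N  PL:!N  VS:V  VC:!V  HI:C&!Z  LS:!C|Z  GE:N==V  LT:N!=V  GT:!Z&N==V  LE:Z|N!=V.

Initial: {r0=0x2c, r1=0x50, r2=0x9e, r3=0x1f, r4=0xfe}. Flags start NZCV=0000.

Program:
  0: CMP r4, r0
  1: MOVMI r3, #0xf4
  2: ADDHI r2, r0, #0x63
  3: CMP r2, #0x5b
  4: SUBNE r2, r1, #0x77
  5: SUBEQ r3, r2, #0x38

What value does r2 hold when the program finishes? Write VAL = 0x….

VAL = 0xd9

0: ✓ CMP  NZCV=1010
1: ✓ MOVMI  r3←0xf4
2: ✓ ADDHI  r2←0x8f
3: ✓ CMP  NZCV=0011
4: ✓ SUBNE  r2←0xd9
5: · SUBEQ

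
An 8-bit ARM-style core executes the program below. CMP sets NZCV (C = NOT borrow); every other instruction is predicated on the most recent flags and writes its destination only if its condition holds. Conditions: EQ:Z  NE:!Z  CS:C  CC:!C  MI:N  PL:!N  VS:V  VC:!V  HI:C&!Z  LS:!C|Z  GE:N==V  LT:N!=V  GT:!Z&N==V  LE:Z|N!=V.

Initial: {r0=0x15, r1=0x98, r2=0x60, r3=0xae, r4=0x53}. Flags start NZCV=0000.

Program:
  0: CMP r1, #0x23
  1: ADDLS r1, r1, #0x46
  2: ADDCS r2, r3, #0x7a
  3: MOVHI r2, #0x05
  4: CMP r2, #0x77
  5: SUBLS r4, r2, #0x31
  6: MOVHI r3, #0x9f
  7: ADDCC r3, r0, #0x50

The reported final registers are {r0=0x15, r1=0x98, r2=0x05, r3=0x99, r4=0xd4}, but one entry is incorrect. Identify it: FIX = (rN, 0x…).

FIX = (r3, 0x65)

[0] flags=0011 → (cmp)
[1] flags=0011 LS?F → skip
[2] flags=0011 CS?T → r2=0x28
[3] flags=0011 HI?T → r2=0x05
[4] flags=1000 → (cmp)
[5] flags=1000 LS?T → r4=0xd4
[6] flags=1000 HI?F → skip
[7] flags=1000 CC?T → r3=0x65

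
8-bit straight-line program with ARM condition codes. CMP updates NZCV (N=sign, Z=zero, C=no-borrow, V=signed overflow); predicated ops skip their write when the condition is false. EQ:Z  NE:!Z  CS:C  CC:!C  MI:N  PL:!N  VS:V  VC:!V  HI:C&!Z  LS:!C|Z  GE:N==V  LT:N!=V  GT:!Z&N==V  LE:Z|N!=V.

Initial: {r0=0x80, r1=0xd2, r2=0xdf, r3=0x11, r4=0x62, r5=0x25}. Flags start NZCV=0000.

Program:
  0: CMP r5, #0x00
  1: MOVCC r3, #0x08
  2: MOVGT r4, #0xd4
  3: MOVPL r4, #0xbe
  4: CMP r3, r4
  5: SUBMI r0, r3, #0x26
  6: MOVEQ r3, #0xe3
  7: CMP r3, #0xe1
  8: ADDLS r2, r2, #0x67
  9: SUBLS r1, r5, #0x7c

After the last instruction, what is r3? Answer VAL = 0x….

VAL = 0x11

[0] flags=0010 → (cmp)
[1] flags=0010 CC?F → skip
[2] flags=0010 GT?T → r4=0xd4
[3] flags=0010 PL?T → r4=0xbe
[4] flags=0000 → (cmp)
[5] flags=0000 MI?F → skip
[6] flags=0000 EQ?F → skip
[7] flags=0000 → (cmp)
[8] flags=0000 LS?T → r2=0x46
[9] flags=0000 LS?T → r1=0xa9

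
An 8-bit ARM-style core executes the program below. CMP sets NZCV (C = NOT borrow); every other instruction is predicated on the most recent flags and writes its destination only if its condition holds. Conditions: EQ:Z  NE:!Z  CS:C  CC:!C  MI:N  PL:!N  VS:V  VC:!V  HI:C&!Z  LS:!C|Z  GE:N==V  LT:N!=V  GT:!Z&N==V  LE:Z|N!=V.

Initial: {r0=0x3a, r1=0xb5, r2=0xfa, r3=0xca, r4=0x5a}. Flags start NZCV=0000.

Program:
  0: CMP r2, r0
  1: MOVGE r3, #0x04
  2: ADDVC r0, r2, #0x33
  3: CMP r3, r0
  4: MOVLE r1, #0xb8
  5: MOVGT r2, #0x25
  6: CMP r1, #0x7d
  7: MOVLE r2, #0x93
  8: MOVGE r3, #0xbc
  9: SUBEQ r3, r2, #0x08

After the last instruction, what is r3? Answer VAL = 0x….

VAL = 0xca

0: ✓ CMP  NZCV=1010
1: · MOVGE
2: ✓ ADDVC  r0←0x2d
3: ✓ CMP  NZCV=1010
4: ✓ MOVLE  r1←0xb8
5: · MOVGT
6: ✓ CMP  NZCV=0011
7: ✓ MOVLE  r2←0x93
8: · MOVGE
9: · SUBEQ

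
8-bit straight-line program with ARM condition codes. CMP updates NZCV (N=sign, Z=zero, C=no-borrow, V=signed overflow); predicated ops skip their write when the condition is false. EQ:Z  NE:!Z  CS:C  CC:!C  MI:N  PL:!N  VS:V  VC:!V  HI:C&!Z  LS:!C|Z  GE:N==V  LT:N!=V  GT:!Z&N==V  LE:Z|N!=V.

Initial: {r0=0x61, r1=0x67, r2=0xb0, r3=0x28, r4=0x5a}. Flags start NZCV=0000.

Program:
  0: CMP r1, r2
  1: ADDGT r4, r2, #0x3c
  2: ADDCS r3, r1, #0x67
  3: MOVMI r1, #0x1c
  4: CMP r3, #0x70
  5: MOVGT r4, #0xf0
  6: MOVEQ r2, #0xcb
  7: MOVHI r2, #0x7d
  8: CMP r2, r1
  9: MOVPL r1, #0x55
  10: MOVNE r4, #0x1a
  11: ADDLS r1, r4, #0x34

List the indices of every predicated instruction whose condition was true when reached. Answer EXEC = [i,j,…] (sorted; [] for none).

0: ✓ CMP  NZCV=1001
1: ✓ ADDGT  r4←0xec
2: · ADDCS
3: ✓ MOVMI  r1←0x1c
4: ✓ CMP  NZCV=1000
5: · MOVGT
6: · MOVEQ
7: · MOVHI
8: ✓ CMP  NZCV=1010
9: · MOVPL
10: ✓ MOVNE  r4←0x1a
11: · ADDLS

EXEC = [1,3,10]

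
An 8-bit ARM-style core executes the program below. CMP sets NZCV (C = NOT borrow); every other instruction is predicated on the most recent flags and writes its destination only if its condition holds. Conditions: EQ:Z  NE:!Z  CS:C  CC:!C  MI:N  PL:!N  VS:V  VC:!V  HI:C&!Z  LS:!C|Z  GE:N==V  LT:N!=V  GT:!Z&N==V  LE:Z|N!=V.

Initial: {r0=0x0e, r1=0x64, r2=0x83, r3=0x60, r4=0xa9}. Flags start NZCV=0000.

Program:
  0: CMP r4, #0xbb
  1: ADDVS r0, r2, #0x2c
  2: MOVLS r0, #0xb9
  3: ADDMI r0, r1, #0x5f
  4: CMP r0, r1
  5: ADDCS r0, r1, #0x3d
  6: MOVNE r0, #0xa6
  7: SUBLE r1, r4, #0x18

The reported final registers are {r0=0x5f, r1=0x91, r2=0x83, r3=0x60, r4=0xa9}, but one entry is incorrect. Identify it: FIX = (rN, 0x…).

FIX = (r0, 0xa6)

[0] flags=1000 → (cmp)
[1] flags=1000 VS?F → skip
[2] flags=1000 LS?T → r0=0xb9
[3] flags=1000 MI?T → r0=0xc3
[4] flags=0011 → (cmp)
[5] flags=0011 CS?T → r0=0xa1
[6] flags=0011 NE?T → r0=0xa6
[7] flags=0011 LE?T → r1=0x91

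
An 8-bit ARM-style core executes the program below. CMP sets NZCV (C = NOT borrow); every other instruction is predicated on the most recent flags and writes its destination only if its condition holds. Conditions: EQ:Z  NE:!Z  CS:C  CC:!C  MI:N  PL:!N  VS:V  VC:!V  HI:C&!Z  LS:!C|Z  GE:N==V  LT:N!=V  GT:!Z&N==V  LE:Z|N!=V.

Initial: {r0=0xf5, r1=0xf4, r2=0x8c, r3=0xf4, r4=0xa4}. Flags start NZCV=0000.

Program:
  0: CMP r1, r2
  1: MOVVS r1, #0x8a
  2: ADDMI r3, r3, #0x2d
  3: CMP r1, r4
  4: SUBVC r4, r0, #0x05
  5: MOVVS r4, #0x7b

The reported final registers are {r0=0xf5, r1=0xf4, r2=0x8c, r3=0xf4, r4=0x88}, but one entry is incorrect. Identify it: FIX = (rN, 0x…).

FIX = (r4, 0xf0)

0: ✓ CMP  NZCV=0010
1: · MOVVS
2: · ADDMI
3: ✓ CMP  NZCV=0010
4: ✓ SUBVC  r4←0xf0
5: · MOVVS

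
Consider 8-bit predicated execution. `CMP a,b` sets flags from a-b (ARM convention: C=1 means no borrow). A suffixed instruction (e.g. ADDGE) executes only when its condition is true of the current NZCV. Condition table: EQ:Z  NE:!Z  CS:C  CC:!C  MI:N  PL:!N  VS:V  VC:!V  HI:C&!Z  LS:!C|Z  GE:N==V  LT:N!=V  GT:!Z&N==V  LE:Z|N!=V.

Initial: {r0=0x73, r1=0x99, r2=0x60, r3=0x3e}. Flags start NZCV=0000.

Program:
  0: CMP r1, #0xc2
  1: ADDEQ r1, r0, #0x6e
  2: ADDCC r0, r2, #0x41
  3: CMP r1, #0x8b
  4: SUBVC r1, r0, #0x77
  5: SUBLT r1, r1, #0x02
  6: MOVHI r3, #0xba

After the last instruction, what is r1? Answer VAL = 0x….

VAL = 0x2a

[0] flags=1000 → (cmp)
[1] flags=1000 EQ?F → skip
[2] flags=1000 CC?T → r0=0xa1
[3] flags=0010 → (cmp)
[4] flags=0010 VC?T → r1=0x2a
[5] flags=0010 LT?F → skip
[6] flags=0010 HI?T → r3=0xba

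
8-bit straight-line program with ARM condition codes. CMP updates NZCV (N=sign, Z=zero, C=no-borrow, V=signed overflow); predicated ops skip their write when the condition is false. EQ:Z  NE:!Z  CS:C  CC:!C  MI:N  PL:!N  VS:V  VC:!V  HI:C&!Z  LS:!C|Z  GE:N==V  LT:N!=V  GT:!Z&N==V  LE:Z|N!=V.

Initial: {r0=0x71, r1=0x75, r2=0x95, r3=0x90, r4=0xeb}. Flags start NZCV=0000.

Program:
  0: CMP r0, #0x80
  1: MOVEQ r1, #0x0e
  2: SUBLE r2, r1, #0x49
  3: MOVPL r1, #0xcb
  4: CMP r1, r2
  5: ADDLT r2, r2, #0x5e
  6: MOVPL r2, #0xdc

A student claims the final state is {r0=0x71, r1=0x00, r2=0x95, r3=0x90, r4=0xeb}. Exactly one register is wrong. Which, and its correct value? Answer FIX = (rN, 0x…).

0: ✓ CMP  NZCV=1001
1: · MOVEQ
2: · SUBLE
3: · MOVPL
4: ✓ CMP  NZCV=1001
5: · ADDLT
6: · MOVPL

FIX = (r1, 0x75)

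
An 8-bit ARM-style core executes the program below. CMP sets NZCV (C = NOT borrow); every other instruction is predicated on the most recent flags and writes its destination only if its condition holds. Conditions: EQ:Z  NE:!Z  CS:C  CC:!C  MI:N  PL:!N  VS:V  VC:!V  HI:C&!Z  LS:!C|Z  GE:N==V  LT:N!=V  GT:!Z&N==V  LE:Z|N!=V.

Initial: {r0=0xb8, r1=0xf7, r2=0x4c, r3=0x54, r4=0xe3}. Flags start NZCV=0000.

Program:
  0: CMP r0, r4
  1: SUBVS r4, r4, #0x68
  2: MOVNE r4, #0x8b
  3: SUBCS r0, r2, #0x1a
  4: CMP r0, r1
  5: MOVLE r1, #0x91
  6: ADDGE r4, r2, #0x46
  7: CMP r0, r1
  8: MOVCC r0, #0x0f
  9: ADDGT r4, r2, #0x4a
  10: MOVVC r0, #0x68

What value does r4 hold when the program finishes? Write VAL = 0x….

[0] flags=1000 → (cmp)
[1] flags=1000 VS?F → skip
[2] flags=1000 NE?T → r4=0x8b
[3] flags=1000 CS?F → skip
[4] flags=1000 → (cmp)
[5] flags=1000 LE?T → r1=0x91
[6] flags=1000 GE?F → skip
[7] flags=0010 → (cmp)
[8] flags=0010 CC?F → skip
[9] flags=0010 GT?T → r4=0x96
[10] flags=0010 VC?T → r0=0x68

VAL = 0x96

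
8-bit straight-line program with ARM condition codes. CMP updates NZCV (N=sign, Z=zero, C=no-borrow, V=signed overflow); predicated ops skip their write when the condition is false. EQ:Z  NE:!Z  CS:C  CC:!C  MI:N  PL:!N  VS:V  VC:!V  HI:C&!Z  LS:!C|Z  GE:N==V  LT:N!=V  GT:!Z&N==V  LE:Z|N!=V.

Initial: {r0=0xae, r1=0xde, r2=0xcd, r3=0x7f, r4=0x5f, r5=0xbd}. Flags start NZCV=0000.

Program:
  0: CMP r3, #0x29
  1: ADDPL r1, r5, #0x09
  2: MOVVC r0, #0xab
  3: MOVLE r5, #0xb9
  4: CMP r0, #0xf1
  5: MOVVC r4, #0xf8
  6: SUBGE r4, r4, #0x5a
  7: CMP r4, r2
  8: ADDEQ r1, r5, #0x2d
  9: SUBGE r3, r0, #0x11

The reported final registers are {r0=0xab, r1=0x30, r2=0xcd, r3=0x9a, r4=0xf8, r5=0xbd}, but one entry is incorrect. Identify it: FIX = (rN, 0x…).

FIX = (r1, 0xc6)

[0] flags=0010 → (cmp)
[1] flags=0010 PL?T → r1=0xc6
[2] flags=0010 VC?T → r0=0xab
[3] flags=0010 LE?F → skip
[4] flags=1000 → (cmp)
[5] flags=1000 VC?T → r4=0xf8
[6] flags=1000 GE?F → skip
[7] flags=0010 → (cmp)
[8] flags=0010 EQ?F → skip
[9] flags=0010 GE?T → r3=0x9a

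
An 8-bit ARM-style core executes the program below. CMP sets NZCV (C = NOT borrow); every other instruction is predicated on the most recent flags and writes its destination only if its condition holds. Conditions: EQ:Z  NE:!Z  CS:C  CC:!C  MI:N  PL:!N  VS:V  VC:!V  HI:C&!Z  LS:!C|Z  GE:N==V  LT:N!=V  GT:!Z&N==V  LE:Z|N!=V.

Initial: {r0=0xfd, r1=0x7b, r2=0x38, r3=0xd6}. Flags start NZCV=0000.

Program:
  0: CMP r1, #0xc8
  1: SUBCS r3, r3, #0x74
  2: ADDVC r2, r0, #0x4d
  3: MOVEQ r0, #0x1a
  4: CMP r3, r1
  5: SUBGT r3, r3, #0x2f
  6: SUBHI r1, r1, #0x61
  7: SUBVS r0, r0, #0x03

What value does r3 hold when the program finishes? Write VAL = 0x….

VAL = 0xd6

[0] flags=1001 → (cmp)
[1] flags=1001 CS?F → skip
[2] flags=1001 VC?F → skip
[3] flags=1001 EQ?F → skip
[4] flags=0011 → (cmp)
[5] flags=0011 GT?F → skip
[6] flags=0011 HI?T → r1=0x1a
[7] flags=0011 VS?T → r0=0xfa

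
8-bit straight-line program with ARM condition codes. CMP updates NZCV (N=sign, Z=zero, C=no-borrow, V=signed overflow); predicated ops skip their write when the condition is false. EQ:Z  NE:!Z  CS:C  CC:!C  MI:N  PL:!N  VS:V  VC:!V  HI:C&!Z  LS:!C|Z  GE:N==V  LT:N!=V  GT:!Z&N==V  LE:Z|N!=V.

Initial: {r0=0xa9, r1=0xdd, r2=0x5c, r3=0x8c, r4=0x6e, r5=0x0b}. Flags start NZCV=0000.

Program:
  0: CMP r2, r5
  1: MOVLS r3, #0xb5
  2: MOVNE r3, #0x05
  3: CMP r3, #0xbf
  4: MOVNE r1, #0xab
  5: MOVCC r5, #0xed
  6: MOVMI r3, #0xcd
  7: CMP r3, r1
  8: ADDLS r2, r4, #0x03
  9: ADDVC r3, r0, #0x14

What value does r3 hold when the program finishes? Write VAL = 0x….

[0] flags=0010 → (cmp)
[1] flags=0010 LS?F → skip
[2] flags=0010 NE?T → r3=0x05
[3] flags=0000 → (cmp)
[4] flags=0000 NE?T → r1=0xab
[5] flags=0000 CC?T → r5=0xed
[6] flags=0000 MI?F → skip
[7] flags=0000 → (cmp)
[8] flags=0000 LS?T → r2=0x71
[9] flags=0000 VC?T → r3=0xbd

VAL = 0xbd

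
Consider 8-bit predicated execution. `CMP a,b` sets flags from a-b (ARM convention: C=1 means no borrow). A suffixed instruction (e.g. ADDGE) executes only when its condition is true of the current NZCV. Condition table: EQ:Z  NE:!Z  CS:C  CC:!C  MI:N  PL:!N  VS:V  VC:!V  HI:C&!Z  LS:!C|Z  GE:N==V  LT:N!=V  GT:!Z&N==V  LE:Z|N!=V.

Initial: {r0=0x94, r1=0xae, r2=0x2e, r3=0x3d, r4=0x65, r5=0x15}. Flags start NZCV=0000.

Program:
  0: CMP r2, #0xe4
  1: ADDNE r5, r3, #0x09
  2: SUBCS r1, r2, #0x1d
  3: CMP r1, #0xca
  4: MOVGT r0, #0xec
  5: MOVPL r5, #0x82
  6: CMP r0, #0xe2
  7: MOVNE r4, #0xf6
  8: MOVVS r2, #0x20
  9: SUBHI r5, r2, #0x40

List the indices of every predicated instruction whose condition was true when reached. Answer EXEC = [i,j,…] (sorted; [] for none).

0: ✓ CMP  NZCV=0000
1: ✓ ADDNE  r5←0x46
2: · SUBCS
3: ✓ CMP  NZCV=1000
4: · MOVGT
5: · MOVPL
6: ✓ CMP  NZCV=1000
7: ✓ MOVNE  r4←0xf6
8: · MOVVS
9: · SUBHI

EXEC = [1,7]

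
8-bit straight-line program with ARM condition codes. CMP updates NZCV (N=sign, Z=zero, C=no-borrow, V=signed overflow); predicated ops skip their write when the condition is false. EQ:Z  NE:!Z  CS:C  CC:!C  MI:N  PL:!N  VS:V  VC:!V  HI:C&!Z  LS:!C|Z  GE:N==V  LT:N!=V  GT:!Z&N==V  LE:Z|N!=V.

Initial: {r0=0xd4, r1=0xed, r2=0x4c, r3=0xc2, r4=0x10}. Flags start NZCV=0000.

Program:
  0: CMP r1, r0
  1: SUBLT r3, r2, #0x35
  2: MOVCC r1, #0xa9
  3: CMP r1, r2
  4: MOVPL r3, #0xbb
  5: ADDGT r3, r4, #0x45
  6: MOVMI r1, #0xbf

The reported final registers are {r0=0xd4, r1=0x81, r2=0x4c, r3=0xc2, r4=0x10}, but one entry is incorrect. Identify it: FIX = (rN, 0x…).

FIX = (r1, 0xbf)

0: ✓ CMP  NZCV=0010
1: · SUBLT
2: · MOVCC
3: ✓ CMP  NZCV=1010
4: · MOVPL
5: · ADDGT
6: ✓ MOVMI  r1←0xbf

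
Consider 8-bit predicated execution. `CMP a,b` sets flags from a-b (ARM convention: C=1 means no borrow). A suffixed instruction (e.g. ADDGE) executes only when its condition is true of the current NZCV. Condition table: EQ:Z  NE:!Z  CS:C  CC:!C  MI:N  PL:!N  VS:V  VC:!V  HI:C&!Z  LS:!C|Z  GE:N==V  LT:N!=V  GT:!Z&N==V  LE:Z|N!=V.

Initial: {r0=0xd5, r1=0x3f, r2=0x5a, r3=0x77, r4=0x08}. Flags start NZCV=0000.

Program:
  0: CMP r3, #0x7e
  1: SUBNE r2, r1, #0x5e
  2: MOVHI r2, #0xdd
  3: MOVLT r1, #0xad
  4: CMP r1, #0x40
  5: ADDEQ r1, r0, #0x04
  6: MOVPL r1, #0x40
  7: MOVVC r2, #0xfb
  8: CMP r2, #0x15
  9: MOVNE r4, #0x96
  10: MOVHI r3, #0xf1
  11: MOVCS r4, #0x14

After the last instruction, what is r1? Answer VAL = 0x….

VAL = 0x40

[0] flags=1000 → (cmp)
[1] flags=1000 NE?T → r2=0xe1
[2] flags=1000 HI?F → skip
[3] flags=1000 LT?T → r1=0xad
[4] flags=0011 → (cmp)
[5] flags=0011 EQ?F → skip
[6] flags=0011 PL?T → r1=0x40
[7] flags=0011 VC?F → skip
[8] flags=1010 → (cmp)
[9] flags=1010 NE?T → r4=0x96
[10] flags=1010 HI?T → r3=0xf1
[11] flags=1010 CS?T → r4=0x14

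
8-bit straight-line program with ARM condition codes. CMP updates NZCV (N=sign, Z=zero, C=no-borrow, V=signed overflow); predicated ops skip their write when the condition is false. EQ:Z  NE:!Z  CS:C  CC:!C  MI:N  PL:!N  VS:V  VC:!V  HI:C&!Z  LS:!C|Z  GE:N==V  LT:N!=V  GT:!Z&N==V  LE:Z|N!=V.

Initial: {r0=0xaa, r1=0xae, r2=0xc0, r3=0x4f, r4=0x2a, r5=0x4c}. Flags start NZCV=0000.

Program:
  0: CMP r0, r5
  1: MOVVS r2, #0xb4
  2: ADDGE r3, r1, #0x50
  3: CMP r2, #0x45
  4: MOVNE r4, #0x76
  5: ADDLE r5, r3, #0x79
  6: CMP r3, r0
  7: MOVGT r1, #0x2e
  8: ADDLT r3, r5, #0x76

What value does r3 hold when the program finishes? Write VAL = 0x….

0: ✓ CMP  NZCV=0011
1: ✓ MOVVS  r2←0xb4
2: · ADDGE
3: ✓ CMP  NZCV=0011
4: ✓ MOVNE  r4←0x76
5: ✓ ADDLE  r5←0xc8
6: ✓ CMP  NZCV=1001
7: ✓ MOVGT  r1←0x2e
8: · ADDLT

VAL = 0x4f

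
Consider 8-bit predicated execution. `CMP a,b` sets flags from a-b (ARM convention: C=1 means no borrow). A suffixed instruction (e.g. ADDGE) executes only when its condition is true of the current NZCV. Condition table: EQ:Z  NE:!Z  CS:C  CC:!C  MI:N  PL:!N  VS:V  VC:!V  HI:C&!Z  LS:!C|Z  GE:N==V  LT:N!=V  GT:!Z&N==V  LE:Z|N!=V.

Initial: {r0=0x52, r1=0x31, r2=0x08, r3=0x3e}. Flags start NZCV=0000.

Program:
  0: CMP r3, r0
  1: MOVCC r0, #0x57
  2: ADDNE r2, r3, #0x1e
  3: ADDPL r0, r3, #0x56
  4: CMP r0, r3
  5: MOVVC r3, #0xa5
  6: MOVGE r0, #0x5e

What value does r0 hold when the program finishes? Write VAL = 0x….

0: ✓ CMP  NZCV=1000
1: ✓ MOVCC  r0←0x57
2: ✓ ADDNE  r2←0x5c
3: · ADDPL
4: ✓ CMP  NZCV=0010
5: ✓ MOVVC  r3←0xa5
6: ✓ MOVGE  r0←0x5e

VAL = 0x5e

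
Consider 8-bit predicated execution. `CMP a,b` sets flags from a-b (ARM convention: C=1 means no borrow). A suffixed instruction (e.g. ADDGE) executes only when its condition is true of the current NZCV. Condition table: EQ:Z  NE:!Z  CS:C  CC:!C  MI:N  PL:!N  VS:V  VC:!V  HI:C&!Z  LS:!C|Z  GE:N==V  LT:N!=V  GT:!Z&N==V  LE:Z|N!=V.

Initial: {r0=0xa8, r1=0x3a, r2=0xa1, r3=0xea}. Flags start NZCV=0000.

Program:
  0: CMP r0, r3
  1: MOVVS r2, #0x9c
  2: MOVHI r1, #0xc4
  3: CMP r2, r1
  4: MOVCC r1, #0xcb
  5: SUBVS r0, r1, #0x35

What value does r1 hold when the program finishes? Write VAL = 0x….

0: ✓ CMP  NZCV=1000
1: · MOVVS
2: · MOVHI
3: ✓ CMP  NZCV=0011
4: · MOVCC
5: ✓ SUBVS  r0←0x05

VAL = 0x3a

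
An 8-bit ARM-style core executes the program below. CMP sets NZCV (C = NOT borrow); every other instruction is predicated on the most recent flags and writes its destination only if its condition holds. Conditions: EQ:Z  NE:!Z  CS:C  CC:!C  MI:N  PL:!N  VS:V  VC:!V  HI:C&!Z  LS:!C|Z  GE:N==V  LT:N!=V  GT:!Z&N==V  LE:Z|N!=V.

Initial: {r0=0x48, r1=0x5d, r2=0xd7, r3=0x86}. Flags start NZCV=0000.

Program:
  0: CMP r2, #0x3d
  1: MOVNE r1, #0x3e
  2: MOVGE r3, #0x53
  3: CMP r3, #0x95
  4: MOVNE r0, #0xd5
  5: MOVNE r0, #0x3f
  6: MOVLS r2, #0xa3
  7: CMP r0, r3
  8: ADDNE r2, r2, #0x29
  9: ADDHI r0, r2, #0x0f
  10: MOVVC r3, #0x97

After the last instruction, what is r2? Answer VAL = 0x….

VAL = 0xcc

[0] flags=1010 → (cmp)
[1] flags=1010 NE?T → r1=0x3e
[2] flags=1010 GE?F → skip
[3] flags=1000 → (cmp)
[4] flags=1000 NE?T → r0=0xd5
[5] flags=1000 NE?T → r0=0x3f
[6] flags=1000 LS?T → r2=0xa3
[7] flags=1001 → (cmp)
[8] flags=1001 NE?T → r2=0xcc
[9] flags=1001 HI?F → skip
[10] flags=1001 VC?F → skip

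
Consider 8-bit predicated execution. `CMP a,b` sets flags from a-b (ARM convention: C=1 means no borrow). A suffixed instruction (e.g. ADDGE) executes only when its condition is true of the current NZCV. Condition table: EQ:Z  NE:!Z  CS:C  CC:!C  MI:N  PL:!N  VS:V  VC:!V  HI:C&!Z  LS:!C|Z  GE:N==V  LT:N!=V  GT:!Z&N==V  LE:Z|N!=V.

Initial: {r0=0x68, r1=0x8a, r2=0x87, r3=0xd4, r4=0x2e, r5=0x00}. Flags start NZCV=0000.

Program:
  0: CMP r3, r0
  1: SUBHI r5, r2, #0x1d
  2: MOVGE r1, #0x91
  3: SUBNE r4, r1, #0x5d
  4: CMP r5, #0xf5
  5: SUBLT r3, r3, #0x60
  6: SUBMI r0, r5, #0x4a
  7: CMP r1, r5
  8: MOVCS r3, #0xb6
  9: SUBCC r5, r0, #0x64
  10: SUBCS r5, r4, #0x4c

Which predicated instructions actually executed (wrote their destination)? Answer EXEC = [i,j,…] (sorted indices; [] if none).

0: ✓ CMP  NZCV=0011
1: ✓ SUBHI  r5←0x6a
2: · MOVGE
3: ✓ SUBNE  r4←0x2d
4: ✓ CMP  NZCV=0000
5: · SUBLT
6: · SUBMI
7: ✓ CMP  NZCV=0011
8: ✓ MOVCS  r3←0xb6
9: · SUBCC
10: ✓ SUBCS  r5←0xe1

EXEC = [1,3,8,10]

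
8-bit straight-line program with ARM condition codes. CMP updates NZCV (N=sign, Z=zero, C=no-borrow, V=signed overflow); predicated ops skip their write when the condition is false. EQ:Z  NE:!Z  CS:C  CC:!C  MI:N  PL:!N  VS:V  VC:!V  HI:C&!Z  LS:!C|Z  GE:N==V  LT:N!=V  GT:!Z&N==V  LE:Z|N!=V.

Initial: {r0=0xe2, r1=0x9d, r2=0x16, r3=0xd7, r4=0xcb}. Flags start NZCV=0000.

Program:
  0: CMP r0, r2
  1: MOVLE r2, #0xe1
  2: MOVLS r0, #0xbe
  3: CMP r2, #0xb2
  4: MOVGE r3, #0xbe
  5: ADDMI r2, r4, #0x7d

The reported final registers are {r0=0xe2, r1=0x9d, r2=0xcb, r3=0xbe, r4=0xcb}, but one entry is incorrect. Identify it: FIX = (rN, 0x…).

0: ✓ CMP  NZCV=1010
1: ✓ MOVLE  r2←0xe1
2: · MOVLS
3: ✓ CMP  NZCV=0010
4: ✓ MOVGE  r3←0xbe
5: · ADDMI

FIX = (r2, 0xe1)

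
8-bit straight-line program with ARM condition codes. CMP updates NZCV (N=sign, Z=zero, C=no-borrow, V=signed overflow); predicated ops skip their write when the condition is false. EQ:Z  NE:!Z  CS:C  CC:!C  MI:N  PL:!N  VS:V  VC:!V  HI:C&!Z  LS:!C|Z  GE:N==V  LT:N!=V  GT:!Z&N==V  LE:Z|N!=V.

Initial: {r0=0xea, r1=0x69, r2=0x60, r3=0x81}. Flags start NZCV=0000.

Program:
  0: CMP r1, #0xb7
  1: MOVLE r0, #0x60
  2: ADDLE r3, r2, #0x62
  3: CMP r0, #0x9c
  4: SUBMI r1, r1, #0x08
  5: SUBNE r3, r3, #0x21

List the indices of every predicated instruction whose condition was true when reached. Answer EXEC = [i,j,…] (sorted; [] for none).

[0] flags=1001 → (cmp)
[1] flags=1001 LE?F → skip
[2] flags=1001 LE?F → skip
[3] flags=0010 → (cmp)
[4] flags=0010 MI?F → skip
[5] flags=0010 NE?T → r3=0x60

EXEC = [5]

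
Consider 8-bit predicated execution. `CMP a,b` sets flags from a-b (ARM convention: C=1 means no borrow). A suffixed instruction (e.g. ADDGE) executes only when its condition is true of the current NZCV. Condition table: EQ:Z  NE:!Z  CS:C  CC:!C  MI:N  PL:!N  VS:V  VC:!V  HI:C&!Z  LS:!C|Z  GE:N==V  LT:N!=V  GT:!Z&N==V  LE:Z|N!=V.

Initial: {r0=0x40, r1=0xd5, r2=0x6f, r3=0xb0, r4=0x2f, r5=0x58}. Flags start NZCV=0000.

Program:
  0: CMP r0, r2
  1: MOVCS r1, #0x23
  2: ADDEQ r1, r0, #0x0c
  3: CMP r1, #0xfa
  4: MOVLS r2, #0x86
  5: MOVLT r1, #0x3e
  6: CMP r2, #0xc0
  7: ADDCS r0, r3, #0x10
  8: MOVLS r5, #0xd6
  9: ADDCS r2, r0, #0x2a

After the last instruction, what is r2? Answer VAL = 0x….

0: ✓ CMP  NZCV=1000
1: · MOVCS
2: · ADDEQ
3: ✓ CMP  NZCV=1000
4: ✓ MOVLS  r2←0x86
5: ✓ MOVLT  r1←0x3e
6: ✓ CMP  NZCV=1000
7: · ADDCS
8: ✓ MOVLS  r5←0xd6
9: · ADDCS

VAL = 0x86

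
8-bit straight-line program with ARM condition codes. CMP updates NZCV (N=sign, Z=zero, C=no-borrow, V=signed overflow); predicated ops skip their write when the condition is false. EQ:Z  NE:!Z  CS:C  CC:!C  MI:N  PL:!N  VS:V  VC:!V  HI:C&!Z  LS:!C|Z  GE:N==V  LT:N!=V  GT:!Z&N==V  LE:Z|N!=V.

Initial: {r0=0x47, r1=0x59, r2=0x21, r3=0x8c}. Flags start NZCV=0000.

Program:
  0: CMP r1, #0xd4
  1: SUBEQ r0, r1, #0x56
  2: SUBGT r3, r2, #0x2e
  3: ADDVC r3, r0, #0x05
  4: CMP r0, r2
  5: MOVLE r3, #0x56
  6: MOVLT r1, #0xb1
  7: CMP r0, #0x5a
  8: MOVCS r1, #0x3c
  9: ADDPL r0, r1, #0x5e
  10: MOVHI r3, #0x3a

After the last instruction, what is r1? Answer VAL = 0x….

0: ✓ CMP  NZCV=1001
1: · SUBEQ
2: ✓ SUBGT  r3←0xf3
3: · ADDVC
4: ✓ CMP  NZCV=0010
5: · MOVLE
6: · MOVLT
7: ✓ CMP  NZCV=1000
8: · MOVCS
9: · ADDPL
10: · MOVHI

VAL = 0x59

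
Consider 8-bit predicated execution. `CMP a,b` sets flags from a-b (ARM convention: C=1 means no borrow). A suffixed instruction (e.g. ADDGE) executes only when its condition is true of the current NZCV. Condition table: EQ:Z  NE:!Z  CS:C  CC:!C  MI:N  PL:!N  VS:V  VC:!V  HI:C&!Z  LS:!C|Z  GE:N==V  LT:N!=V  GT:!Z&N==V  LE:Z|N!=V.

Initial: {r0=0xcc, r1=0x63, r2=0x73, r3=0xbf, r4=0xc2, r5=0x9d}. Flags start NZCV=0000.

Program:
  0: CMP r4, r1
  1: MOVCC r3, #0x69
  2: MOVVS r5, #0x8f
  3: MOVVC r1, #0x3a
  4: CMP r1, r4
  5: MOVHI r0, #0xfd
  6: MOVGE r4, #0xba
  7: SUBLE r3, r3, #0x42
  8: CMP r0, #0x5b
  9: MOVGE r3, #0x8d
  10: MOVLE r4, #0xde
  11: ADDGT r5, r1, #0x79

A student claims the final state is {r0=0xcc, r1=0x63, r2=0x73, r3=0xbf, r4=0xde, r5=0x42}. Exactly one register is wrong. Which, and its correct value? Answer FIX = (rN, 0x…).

[0] flags=0011 → (cmp)
[1] flags=0011 CC?F → skip
[2] flags=0011 VS?T → r5=0x8f
[3] flags=0011 VC?F → skip
[4] flags=1001 → (cmp)
[5] flags=1001 HI?F → skip
[6] flags=1001 GE?T → r4=0xba
[7] flags=1001 LE?F → skip
[8] flags=0011 → (cmp)
[9] flags=0011 GE?F → skip
[10] flags=0011 LE?T → r4=0xde
[11] flags=0011 GT?F → skip

FIX = (r5, 0x8f)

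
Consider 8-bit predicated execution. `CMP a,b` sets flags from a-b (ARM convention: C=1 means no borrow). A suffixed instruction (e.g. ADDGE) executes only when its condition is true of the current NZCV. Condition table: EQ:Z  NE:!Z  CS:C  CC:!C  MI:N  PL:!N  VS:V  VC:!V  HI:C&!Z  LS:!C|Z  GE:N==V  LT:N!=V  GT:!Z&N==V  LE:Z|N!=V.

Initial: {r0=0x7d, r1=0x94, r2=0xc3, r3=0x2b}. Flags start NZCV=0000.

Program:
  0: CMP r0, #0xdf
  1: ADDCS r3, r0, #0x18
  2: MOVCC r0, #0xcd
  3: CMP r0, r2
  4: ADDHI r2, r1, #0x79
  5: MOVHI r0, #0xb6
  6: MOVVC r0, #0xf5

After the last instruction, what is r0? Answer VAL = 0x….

0: ✓ CMP  NZCV=1001
1: · ADDCS
2: ✓ MOVCC  r0←0xcd
3: ✓ CMP  NZCV=0010
4: ✓ ADDHI  r2←0x0d
5: ✓ MOVHI  r0←0xb6
6: ✓ MOVVC  r0←0xf5

VAL = 0xf5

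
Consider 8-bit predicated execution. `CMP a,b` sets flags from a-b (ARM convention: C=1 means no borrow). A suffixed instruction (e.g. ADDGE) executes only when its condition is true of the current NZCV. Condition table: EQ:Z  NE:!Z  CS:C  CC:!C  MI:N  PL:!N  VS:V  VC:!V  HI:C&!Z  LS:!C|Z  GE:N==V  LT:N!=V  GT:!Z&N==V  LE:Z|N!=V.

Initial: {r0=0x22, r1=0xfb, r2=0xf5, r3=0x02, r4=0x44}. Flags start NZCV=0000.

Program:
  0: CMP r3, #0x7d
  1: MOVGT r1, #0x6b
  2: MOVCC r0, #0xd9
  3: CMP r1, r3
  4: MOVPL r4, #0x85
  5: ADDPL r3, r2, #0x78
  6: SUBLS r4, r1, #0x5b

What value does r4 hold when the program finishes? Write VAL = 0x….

VAL = 0x44

[0] flags=1000 → (cmp)
[1] flags=1000 GT?F → skip
[2] flags=1000 CC?T → r0=0xd9
[3] flags=1010 → (cmp)
[4] flags=1010 PL?F → skip
[5] flags=1010 PL?F → skip
[6] flags=1010 LS?F → skip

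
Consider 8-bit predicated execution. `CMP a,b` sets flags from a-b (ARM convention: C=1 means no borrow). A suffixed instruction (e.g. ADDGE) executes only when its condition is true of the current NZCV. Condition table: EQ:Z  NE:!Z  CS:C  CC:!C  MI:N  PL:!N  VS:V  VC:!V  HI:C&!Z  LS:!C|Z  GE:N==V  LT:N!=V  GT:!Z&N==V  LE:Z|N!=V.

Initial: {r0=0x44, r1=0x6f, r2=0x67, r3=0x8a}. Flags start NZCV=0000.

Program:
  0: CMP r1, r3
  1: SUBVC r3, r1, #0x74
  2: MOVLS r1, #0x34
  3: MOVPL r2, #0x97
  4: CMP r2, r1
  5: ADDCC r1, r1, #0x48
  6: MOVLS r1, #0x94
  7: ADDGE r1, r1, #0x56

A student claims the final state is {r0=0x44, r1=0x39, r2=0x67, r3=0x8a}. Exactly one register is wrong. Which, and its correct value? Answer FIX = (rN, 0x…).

0: ✓ CMP  NZCV=1001
1: · SUBVC
2: ✓ MOVLS  r1←0x34
3: · MOVPL
4: ✓ CMP  NZCV=0010
5: · ADDCC
6: · MOVLS
7: ✓ ADDGE  r1←0x8a

FIX = (r1, 0x8a)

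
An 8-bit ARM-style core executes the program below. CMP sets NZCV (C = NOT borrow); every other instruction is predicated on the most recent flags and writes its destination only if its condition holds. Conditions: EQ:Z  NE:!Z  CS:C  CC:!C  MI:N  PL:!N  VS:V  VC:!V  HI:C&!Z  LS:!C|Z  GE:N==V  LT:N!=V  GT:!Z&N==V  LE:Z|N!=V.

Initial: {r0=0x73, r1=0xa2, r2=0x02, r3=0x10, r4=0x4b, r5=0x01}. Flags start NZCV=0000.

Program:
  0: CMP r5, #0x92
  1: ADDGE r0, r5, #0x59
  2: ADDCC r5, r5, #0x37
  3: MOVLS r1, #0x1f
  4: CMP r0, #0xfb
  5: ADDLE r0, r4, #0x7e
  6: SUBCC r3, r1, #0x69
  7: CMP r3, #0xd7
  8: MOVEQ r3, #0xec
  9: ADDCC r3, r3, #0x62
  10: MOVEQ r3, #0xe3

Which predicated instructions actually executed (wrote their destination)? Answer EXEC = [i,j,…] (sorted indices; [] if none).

EXEC = [1,2,3,6,9]

0: ✓ CMP  NZCV=0000
1: ✓ ADDGE  r0←0x5a
2: ✓ ADDCC  r5←0x38
3: ✓ MOVLS  r1←0x1f
4: ✓ CMP  NZCV=0000
5: · ADDLE
6: ✓ SUBCC  r3←0xb6
7: ✓ CMP  NZCV=1000
8: · MOVEQ
9: ✓ ADDCC  r3←0x18
10: · MOVEQ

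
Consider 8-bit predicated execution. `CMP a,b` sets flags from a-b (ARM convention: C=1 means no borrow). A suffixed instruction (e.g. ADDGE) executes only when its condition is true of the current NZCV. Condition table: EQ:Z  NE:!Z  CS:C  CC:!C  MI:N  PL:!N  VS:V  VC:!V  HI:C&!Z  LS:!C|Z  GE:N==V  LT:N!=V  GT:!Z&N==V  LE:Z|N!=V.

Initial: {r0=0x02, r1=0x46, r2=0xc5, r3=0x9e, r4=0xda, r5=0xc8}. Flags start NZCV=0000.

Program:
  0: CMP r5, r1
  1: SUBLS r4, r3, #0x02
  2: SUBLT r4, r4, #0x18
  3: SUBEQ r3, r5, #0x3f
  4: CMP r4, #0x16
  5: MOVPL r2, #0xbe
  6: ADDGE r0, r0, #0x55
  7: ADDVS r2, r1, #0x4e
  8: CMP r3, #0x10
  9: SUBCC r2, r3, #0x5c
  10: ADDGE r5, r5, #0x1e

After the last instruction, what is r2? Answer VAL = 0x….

VAL = 0xc5

[0] flags=1010 → (cmp)
[1] flags=1010 LS?F → skip
[2] flags=1010 LT?T → r4=0xc2
[3] flags=1010 EQ?F → skip
[4] flags=1010 → (cmp)
[5] flags=1010 PL?F → skip
[6] flags=1010 GE?F → skip
[7] flags=1010 VS?F → skip
[8] flags=1010 → (cmp)
[9] flags=1010 CC?F → skip
[10] flags=1010 GE?F → skip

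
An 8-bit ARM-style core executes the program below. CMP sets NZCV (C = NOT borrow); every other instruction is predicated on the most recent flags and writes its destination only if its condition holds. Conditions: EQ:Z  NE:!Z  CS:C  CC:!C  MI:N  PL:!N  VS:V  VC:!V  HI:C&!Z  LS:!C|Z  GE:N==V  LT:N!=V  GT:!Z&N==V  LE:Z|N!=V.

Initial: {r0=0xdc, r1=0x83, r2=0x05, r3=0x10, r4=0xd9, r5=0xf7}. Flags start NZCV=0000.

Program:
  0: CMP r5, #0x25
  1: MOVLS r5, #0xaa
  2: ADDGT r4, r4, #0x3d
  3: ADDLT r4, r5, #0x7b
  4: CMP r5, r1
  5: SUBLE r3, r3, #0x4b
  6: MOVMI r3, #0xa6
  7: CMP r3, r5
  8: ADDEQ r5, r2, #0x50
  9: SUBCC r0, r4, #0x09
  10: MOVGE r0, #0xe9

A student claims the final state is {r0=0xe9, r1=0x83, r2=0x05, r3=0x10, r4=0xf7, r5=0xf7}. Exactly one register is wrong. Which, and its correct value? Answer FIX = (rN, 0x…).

0: ✓ CMP  NZCV=1010
1: · MOVLS
2: · ADDGT
3: ✓ ADDLT  r4←0x72
4: ✓ CMP  NZCV=0010
5: · SUBLE
6: · MOVMI
7: ✓ CMP  NZCV=0000
8: · ADDEQ
9: ✓ SUBCC  r0←0x69
10: ✓ MOVGE  r0←0xe9

FIX = (r4, 0x72)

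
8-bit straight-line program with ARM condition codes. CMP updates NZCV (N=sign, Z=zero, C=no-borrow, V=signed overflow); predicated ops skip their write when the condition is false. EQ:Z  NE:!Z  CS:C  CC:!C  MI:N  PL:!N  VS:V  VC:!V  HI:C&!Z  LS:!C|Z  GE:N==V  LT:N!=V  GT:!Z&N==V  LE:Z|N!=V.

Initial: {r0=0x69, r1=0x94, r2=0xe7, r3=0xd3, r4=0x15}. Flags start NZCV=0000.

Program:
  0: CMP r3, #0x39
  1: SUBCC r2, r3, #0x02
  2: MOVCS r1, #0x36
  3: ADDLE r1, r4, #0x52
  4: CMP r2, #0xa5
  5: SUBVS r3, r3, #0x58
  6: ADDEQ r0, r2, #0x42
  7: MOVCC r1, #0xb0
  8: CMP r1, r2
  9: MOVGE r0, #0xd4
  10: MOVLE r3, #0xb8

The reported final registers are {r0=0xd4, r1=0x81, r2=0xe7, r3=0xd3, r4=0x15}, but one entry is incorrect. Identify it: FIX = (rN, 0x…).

0: ✓ CMP  NZCV=1010
1: · SUBCC
2: ✓ MOVCS  r1←0x36
3: ✓ ADDLE  r1←0x67
4: ✓ CMP  NZCV=0010
5: · SUBVS
6: · ADDEQ
7: · MOVCC
8: ✓ CMP  NZCV=1001
9: ✓ MOVGE  r0←0xd4
10: · MOVLE

FIX = (r1, 0x67)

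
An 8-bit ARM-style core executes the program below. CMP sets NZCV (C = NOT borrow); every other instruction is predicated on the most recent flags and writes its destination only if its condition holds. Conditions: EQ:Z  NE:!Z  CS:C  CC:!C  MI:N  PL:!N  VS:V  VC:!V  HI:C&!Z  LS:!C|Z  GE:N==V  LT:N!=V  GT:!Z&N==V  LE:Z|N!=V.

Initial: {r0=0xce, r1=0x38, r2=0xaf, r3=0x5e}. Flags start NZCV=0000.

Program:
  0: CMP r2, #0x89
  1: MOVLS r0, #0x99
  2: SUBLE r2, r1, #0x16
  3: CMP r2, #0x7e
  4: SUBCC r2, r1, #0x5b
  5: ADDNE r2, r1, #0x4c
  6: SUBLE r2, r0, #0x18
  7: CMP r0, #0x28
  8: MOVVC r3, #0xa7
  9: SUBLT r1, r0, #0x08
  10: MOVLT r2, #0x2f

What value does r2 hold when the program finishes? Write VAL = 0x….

0: ✓ CMP  NZCV=0010
1: · MOVLS
2: · SUBLE
3: ✓ CMP  NZCV=0011
4: · SUBCC
5: ✓ ADDNE  r2←0x84
6: ✓ SUBLE  r2←0xb6
7: ✓ CMP  NZCV=1010
8: ✓ MOVVC  r3←0xa7
9: ✓ SUBLT  r1←0xc6
10: ✓ MOVLT  r2←0x2f

VAL = 0x2f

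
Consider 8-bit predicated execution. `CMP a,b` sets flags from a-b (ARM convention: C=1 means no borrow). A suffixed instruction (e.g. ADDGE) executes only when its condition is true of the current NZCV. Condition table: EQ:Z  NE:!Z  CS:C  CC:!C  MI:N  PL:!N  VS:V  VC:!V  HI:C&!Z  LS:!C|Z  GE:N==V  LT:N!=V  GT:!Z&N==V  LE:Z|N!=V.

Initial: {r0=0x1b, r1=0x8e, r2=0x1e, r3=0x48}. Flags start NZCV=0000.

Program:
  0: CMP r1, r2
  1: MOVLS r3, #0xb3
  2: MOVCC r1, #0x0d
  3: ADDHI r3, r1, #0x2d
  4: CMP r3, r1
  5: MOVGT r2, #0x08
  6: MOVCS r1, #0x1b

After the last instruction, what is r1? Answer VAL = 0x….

0: ✓ CMP  NZCV=0011
1: · MOVLS
2: · MOVCC
3: ✓ ADDHI  r3←0xbb
4: ✓ CMP  NZCV=0010
5: ✓ MOVGT  r2←0x08
6: ✓ MOVCS  r1←0x1b

VAL = 0x1b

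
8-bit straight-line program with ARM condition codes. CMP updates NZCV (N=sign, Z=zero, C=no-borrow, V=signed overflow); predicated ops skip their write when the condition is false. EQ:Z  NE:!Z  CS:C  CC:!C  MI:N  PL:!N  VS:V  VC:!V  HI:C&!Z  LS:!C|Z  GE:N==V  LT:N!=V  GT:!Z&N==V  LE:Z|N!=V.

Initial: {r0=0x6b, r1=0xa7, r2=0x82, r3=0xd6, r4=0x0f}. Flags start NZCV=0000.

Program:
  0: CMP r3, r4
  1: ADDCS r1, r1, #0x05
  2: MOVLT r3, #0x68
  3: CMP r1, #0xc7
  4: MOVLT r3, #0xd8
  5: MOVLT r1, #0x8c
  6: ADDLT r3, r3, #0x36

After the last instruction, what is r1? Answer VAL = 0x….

VAL = 0x8c

[0] flags=1010 → (cmp)
[1] flags=1010 CS?T → r1=0xac
[2] flags=1010 LT?T → r3=0x68
[3] flags=1000 → (cmp)
[4] flags=1000 LT?T → r3=0xd8
[5] flags=1000 LT?T → r1=0x8c
[6] flags=1000 LT?T → r3=0x0e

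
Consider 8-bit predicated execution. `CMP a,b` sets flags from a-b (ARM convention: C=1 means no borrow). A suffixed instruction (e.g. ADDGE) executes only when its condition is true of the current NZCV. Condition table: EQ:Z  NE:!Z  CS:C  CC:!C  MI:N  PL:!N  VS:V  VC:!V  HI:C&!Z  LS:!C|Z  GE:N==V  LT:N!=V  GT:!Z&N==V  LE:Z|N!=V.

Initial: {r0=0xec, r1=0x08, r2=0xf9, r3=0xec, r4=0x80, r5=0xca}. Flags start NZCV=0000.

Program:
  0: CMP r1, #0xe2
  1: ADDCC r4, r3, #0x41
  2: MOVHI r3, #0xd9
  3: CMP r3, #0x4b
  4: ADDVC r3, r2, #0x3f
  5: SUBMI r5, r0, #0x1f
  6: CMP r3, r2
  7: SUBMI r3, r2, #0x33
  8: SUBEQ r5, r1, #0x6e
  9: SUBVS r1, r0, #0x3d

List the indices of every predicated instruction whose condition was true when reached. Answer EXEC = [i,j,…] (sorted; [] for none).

[0] flags=0000 → (cmp)
[1] flags=0000 CC?T → r4=0x2d
[2] flags=0000 HI?F → skip
[3] flags=1010 → (cmp)
[4] flags=1010 VC?T → r3=0x38
[5] flags=1010 MI?T → r5=0xcd
[6] flags=0000 → (cmp)
[7] flags=0000 MI?F → skip
[8] flags=0000 EQ?F → skip
[9] flags=0000 VS?F → skip

EXEC = [1,4,5]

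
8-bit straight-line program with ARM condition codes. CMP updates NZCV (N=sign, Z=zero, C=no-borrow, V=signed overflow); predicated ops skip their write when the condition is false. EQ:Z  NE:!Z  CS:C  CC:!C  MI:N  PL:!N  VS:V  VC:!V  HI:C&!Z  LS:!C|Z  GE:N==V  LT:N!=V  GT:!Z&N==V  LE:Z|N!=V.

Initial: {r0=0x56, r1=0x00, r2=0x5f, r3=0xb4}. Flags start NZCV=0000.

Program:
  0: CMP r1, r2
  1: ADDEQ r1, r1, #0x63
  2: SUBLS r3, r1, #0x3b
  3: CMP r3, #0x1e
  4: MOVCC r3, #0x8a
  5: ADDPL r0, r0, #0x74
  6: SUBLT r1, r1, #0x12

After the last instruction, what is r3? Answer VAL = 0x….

VAL = 0xc5

0: ✓ CMP  NZCV=1000
1: · ADDEQ
2: ✓ SUBLS  r3←0xc5
3: ✓ CMP  NZCV=1010
4: · MOVCC
5: · ADDPL
6: ✓ SUBLT  r1←0xee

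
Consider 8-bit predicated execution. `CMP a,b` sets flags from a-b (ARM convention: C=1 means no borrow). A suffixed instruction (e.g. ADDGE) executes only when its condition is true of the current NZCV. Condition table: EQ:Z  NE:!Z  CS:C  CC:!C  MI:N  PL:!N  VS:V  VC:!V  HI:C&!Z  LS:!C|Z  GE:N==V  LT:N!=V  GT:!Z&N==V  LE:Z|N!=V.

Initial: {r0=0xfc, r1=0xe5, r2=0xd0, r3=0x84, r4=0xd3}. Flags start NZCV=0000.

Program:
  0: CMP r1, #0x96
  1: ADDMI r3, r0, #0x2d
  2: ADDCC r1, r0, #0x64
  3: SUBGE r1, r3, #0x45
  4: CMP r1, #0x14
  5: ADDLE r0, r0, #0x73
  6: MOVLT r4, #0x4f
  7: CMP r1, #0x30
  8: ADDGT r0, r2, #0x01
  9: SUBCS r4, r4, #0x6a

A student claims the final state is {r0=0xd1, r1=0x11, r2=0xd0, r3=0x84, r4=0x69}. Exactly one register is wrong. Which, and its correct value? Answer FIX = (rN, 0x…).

[0] flags=0010 → (cmp)
[1] flags=0010 MI?F → skip
[2] flags=0010 CC?F → skip
[3] flags=0010 GE?T → r1=0x3f
[4] flags=0010 → (cmp)
[5] flags=0010 LE?F → skip
[6] flags=0010 LT?F → skip
[7] flags=0010 → (cmp)
[8] flags=0010 GT?T → r0=0xd1
[9] flags=0010 CS?T → r4=0x69

FIX = (r1, 0x3f)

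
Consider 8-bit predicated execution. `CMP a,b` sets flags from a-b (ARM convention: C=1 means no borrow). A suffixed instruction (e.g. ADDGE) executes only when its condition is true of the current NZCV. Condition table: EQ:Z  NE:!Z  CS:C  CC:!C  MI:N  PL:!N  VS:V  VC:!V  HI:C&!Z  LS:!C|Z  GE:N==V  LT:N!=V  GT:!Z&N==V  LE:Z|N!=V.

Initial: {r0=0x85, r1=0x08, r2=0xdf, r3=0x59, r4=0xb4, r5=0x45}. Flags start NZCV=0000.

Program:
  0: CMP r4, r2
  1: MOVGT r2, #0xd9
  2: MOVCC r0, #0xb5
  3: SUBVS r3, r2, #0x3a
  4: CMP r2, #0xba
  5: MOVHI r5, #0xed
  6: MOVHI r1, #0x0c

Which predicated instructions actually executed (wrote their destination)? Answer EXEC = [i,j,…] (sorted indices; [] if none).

[0] flags=1000 → (cmp)
[1] flags=1000 GT?F → skip
[2] flags=1000 CC?T → r0=0xb5
[3] flags=1000 VS?F → skip
[4] flags=0010 → (cmp)
[5] flags=0010 HI?T → r5=0xed
[6] flags=0010 HI?T → r1=0x0c

EXEC = [2,5,6]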